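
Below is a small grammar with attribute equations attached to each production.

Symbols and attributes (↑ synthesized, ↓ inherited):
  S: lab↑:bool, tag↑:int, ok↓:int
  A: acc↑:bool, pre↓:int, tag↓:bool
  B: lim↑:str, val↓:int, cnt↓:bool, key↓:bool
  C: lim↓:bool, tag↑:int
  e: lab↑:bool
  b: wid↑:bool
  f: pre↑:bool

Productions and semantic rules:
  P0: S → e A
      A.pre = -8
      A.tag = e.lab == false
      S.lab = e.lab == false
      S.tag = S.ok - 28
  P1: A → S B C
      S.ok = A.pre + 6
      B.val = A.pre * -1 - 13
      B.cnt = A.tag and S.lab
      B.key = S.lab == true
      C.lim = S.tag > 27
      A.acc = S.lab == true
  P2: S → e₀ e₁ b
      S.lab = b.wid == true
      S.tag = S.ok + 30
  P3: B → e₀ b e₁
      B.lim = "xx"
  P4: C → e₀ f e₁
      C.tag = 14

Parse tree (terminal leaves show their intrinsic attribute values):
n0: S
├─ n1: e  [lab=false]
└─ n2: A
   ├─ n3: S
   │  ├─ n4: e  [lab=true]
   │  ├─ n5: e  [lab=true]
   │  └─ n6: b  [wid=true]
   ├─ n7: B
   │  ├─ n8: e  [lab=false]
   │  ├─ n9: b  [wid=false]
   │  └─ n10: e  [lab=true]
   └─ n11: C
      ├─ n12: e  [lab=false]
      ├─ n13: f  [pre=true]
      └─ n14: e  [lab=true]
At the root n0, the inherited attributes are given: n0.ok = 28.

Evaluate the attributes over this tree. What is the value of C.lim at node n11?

true

1. n0.ok = 28  [given at root]
2. n1.lab = false  [terminal]
3. n2.pre = -8  [-8]
4. n2.tag = true  [e.lab == false]
5. n3.ok = -2  [A.pre + 6]
6. n4.lab = true  [terminal]
7. n5.lab = true  [terminal]
8. n6.wid = true  [terminal]
9. n3.lab = true  [b.wid == true]
10. n3.tag = 28  [S.ok + 30]
11. n7.val = -5  [A.pre * -1 - 13]
12. n7.cnt = true  [A.tag and S.lab]
13. n7.key = true  [S.lab == true]
14. n8.lab = false  [terminal]
15. n9.wid = false  [terminal]
16. n10.lab = true  [terminal]
17. n7.lim = "xx"  ["xx"]
18. n11.lim = true  [S.tag > 27]
19. n12.lab = false  [terminal]
20. n13.pre = true  [terminal]
21. n14.lab = true  [terminal]
22. n11.tag = 14  [14]
23. n2.acc = true  [S.lab == true]
24. n0.lab = true  [e.lab == false]
25. n0.tag = 0  [S.ok - 28]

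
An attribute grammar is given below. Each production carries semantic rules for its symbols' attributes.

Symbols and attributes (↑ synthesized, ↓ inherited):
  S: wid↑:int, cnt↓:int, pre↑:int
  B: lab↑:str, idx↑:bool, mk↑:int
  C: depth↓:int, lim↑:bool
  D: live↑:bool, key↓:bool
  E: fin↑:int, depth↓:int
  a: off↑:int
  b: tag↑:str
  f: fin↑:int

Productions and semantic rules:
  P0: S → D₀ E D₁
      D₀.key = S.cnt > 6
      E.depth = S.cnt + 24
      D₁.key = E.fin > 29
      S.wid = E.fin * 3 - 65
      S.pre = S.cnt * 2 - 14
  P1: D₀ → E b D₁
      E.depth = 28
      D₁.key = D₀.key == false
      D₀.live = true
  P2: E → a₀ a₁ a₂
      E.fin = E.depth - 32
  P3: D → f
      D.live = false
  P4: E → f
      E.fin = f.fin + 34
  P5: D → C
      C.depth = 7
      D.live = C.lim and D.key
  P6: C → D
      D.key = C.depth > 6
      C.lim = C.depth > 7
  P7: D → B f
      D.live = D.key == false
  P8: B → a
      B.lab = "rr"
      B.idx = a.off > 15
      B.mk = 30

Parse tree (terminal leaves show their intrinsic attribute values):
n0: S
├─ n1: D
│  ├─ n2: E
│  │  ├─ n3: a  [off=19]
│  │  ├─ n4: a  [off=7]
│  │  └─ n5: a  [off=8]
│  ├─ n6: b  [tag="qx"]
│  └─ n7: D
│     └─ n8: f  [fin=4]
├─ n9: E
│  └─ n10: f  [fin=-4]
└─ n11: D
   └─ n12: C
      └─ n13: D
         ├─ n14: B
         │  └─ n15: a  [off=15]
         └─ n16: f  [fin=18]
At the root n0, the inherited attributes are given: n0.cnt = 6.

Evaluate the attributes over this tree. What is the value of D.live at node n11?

false

1. n0.cnt = 6  [given at root]
2. n1.key = false  [S.cnt > 6]
3. n2.depth = 28  [28]
4. n3.off = 19  [terminal]
5. n4.off = 7  [terminal]
6. n5.off = 8  [terminal]
7. n2.fin = -4  [E.depth - 32]
8. n6.tag = "qx"  [terminal]
9. n7.key = true  [D₀.key == false]
10. n8.fin = 4  [terminal]
11. n7.live = false  [false]
12. n1.live = true  [true]
13. n9.depth = 30  [S.cnt + 24]
14. n10.fin = -4  [terminal]
15. n9.fin = 30  [f.fin + 34]
16. n11.key = true  [E.fin > 29]
17. n12.depth = 7  [7]
18. n13.key = true  [C.depth > 6]
19. n15.off = 15  [terminal]
20. n14.lab = "rr"  ["rr"]
21. n14.idx = false  [a.off > 15]
22. n14.mk = 30  [30]
23. n16.fin = 18  [terminal]
24. n13.live = false  [D.key == false]
25. n12.lim = false  [C.depth > 7]
26. n11.live = false  [C.lim and D.key]
27. n0.wid = 25  [E.fin * 3 - 65]
28. n0.pre = -2  [S.cnt * 2 - 14]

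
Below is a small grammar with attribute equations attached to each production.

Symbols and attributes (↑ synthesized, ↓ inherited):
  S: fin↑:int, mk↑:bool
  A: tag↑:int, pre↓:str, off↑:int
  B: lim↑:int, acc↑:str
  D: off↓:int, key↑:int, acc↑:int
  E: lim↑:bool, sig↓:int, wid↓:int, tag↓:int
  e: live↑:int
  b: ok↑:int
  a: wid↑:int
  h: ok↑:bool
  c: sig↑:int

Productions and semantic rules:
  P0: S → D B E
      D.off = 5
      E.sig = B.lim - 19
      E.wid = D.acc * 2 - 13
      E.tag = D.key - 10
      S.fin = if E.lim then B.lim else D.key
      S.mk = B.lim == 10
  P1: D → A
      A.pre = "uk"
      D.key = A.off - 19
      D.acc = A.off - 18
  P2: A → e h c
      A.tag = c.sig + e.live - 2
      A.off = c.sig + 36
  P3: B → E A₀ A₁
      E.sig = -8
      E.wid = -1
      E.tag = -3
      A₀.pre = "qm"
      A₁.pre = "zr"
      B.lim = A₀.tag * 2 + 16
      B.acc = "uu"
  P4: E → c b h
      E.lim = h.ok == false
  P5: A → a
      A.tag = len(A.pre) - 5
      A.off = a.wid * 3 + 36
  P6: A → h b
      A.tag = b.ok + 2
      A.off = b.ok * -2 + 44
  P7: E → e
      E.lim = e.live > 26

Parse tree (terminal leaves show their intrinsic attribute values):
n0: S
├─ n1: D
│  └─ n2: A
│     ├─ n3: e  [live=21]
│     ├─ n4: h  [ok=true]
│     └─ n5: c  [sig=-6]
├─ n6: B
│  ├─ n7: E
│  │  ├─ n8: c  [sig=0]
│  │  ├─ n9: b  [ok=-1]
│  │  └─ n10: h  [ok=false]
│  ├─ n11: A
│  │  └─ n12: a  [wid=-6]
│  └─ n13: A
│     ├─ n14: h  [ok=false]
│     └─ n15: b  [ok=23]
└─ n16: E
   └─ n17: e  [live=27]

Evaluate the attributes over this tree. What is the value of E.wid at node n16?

11

1. n1.off = 5  [5]
2. n2.pre = "uk"  ["uk"]
3. n3.live = 21  [terminal]
4. n4.ok = true  [terminal]
5. n5.sig = -6  [terminal]
6. n2.tag = 13  [c.sig + e.live - 2]
7. n2.off = 30  [c.sig + 36]
8. n1.key = 11  [A.off - 19]
9. n1.acc = 12  [A.off - 18]
10. n7.sig = -8  [-8]
11. n7.wid = -1  [-1]
12. n7.tag = -3  [-3]
13. n8.sig = 0  [terminal]
14. n9.ok = -1  [terminal]
15. n10.ok = false  [terminal]
16. n7.lim = true  [h.ok == false]
17. n11.pre = "qm"  ["qm"]
18. n12.wid = -6  [terminal]
19. n11.tag = -3  [len(A.pre) - 5]
20. n11.off = 18  [a.wid * 3 + 36]
21. n13.pre = "zr"  ["zr"]
22. n14.ok = false  [terminal]
23. n15.ok = 23  [terminal]
24. n13.tag = 25  [b.ok + 2]
25. n13.off = -2  [b.ok * -2 + 44]
26. n6.lim = 10  [A₀.tag * 2 + 16]
27. n6.acc = "uu"  ["uu"]
28. n16.sig = -9  [B.lim - 19]
29. n16.wid = 11  [D.acc * 2 - 13]
30. n16.tag = 1  [D.key - 10]
31. n17.live = 27  [terminal]
32. n16.lim = true  [e.live > 26]
33. n0.fin = 10  [if E.lim then B.lim else D.key]
34. n0.mk = true  [B.lim == 10]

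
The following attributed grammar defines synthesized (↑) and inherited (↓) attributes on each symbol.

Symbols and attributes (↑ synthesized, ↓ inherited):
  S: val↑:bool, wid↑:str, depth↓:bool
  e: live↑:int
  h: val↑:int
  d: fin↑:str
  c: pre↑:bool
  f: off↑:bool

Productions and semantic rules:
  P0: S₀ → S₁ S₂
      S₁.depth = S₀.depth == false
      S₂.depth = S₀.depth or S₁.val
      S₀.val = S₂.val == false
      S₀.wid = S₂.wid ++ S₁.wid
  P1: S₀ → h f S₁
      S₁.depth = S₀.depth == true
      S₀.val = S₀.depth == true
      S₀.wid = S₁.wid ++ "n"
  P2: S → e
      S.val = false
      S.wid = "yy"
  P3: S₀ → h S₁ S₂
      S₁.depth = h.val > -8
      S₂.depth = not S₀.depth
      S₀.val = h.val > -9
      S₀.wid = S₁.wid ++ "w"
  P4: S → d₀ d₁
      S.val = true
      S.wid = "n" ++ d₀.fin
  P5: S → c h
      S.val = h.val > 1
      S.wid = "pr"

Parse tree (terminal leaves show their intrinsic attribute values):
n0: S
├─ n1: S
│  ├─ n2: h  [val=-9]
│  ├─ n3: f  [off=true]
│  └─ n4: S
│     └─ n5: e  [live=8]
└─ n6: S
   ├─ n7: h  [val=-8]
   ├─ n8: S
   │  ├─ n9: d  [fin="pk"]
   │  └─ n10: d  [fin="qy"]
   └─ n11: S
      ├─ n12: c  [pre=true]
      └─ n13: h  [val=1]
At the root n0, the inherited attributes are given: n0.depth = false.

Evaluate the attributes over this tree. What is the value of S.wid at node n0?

1. n0.depth = false  [given at root]
2. n1.depth = true  [S₀.depth == false]
3. n2.val = -9  [terminal]
4. n3.off = true  [terminal]
5. n4.depth = true  [S₀.depth == true]
6. n5.live = 8  [terminal]
7. n4.val = false  [false]
8. n4.wid = "yy"  ["yy"]
9. n1.val = true  [S₀.depth == true]
10. n1.wid = "yyn"  [S₁.wid ++ "n"]
11. n6.depth = true  [S₀.depth or S₁.val]
12. n7.val = -8  [terminal]
13. n8.depth = false  [h.val > -8]
14. n9.fin = "pk"  [terminal]
15. n10.fin = "qy"  [terminal]
16. n8.val = true  [true]
17. n8.wid = "npk"  ["n" ++ d₀.fin]
18. n11.depth = false  [not S₀.depth]
19. n12.pre = true  [terminal]
20. n13.val = 1  [terminal]
21. n11.val = false  [h.val > 1]
22. n11.wid = "pr"  ["pr"]
23. n6.val = true  [h.val > -9]
24. n6.wid = "npkw"  [S₁.wid ++ "w"]
25. n0.val = false  [S₂.val == false]
26. n0.wid = "npkwyyn"  [S₂.wid ++ S₁.wid]

"npkwyyn"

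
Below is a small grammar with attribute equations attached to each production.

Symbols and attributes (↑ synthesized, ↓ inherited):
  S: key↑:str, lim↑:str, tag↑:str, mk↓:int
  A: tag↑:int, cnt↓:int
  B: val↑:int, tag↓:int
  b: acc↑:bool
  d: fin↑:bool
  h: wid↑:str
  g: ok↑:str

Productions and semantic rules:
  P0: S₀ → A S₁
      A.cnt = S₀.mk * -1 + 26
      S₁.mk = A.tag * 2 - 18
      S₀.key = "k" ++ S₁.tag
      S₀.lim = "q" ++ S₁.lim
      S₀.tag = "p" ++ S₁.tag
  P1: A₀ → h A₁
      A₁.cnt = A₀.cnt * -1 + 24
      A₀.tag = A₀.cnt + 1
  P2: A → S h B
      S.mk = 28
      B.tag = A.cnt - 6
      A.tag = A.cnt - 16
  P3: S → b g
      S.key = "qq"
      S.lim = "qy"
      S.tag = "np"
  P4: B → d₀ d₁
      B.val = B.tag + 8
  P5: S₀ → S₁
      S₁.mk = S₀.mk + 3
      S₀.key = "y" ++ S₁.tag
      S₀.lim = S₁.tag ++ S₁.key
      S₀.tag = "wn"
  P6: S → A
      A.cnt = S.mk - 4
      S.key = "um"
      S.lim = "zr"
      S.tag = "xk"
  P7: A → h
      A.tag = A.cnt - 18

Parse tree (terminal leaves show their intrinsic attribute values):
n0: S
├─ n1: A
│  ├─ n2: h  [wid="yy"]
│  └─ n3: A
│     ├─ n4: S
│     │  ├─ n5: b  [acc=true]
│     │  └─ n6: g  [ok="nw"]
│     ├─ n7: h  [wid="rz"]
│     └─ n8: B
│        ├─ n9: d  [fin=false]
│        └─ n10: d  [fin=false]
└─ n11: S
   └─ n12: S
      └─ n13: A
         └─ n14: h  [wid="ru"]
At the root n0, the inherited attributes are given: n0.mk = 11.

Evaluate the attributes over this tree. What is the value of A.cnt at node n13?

1. n0.mk = 11  [given at root]
2. n1.cnt = 15  [S₀.mk * -1 + 26]
3. n2.wid = "yy"  [terminal]
4. n3.cnt = 9  [A₀.cnt * -1 + 24]
5. n4.mk = 28  [28]
6. n5.acc = true  [terminal]
7. n6.ok = "nw"  [terminal]
8. n4.key = "qq"  ["qq"]
9. n4.lim = "qy"  ["qy"]
10. n4.tag = "np"  ["np"]
11. n7.wid = "rz"  [terminal]
12. n8.tag = 3  [A.cnt - 6]
13. n9.fin = false  [terminal]
14. n10.fin = false  [terminal]
15. n8.val = 11  [B.tag + 8]
16. n3.tag = -7  [A.cnt - 16]
17. n1.tag = 16  [A₀.cnt + 1]
18. n11.mk = 14  [A.tag * 2 - 18]
19. n12.mk = 17  [S₀.mk + 3]
20. n13.cnt = 13  [S.mk - 4]
21. n14.wid = "ru"  [terminal]
22. n13.tag = -5  [A.cnt - 18]
23. n12.key = "um"  ["um"]
24. n12.lim = "zr"  ["zr"]
25. n12.tag = "xk"  ["xk"]
26. n11.key = "yxk"  ["y" ++ S₁.tag]
27. n11.lim = "xkum"  [S₁.tag ++ S₁.key]
28. n11.tag = "wn"  ["wn"]
29. n0.key = "kwn"  ["k" ++ S₁.tag]
30. n0.lim = "qxkum"  ["q" ++ S₁.lim]
31. n0.tag = "pwn"  ["p" ++ S₁.tag]

13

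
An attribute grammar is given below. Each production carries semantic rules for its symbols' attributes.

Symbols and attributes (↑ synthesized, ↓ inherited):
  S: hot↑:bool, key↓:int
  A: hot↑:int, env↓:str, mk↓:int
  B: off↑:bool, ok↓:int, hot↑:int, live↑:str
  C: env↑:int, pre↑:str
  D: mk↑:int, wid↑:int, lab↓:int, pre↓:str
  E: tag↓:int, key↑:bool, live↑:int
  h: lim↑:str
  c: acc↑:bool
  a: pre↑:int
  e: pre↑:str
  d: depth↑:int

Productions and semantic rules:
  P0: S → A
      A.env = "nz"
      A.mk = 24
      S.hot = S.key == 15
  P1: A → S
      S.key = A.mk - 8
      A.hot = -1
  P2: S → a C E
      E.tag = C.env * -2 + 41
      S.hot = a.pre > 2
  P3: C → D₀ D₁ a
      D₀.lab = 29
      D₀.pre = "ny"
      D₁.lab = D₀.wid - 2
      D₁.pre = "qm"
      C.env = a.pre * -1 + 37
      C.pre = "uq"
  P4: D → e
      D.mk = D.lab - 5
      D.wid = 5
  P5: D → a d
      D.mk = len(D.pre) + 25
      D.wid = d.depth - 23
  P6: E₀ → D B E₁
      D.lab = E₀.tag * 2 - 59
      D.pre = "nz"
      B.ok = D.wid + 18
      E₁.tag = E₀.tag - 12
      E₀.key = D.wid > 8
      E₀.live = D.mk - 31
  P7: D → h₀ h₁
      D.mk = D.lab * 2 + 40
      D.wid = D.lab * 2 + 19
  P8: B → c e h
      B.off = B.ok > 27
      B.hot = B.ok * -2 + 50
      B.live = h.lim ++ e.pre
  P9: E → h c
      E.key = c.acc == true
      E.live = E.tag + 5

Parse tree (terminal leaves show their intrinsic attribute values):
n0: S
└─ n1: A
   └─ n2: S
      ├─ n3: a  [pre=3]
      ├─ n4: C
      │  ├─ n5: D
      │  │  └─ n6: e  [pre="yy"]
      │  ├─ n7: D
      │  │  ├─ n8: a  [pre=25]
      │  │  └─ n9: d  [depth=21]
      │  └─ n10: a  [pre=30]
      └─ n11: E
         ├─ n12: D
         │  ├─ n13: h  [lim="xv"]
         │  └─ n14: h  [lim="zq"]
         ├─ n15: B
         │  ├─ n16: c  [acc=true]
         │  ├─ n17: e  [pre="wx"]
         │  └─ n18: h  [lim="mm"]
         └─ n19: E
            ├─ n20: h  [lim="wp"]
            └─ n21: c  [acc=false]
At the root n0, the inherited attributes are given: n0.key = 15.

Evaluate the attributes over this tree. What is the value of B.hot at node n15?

-4

1. n0.key = 15  [given at root]
2. n1.env = "nz"  ["nz"]
3. n1.mk = 24  [24]
4. n2.key = 16  [A.mk - 8]
5. n3.pre = 3  [terminal]
6. n5.lab = 29  [29]
7. n5.pre = "ny"  ["ny"]
8. n6.pre = "yy"  [terminal]
9. n5.mk = 24  [D.lab - 5]
10. n5.wid = 5  [5]
11. n7.lab = 3  [D₀.wid - 2]
12. n7.pre = "qm"  ["qm"]
13. n8.pre = 25  [terminal]
14. n9.depth = 21  [terminal]
15. n7.mk = 27  [len(D.pre) + 25]
16. n7.wid = -2  [d.depth - 23]
17. n10.pre = 30  [terminal]
18. n4.env = 7  [a.pre * -1 + 37]
19. n4.pre = "uq"  ["uq"]
20. n11.tag = 27  [C.env * -2 + 41]
21. n12.lab = -5  [E₀.tag * 2 - 59]
22. n12.pre = "nz"  ["nz"]
23. n13.lim = "xv"  [terminal]
24. n14.lim = "zq"  [terminal]
25. n12.mk = 30  [D.lab * 2 + 40]
26. n12.wid = 9  [D.lab * 2 + 19]
27. n15.ok = 27  [D.wid + 18]
28. n16.acc = true  [terminal]
29. n17.pre = "wx"  [terminal]
30. n18.lim = "mm"  [terminal]
31. n15.off = false  [B.ok > 27]
32. n15.hot = -4  [B.ok * -2 + 50]
33. n15.live = "mmwx"  [h.lim ++ e.pre]
34. n19.tag = 15  [E₀.tag - 12]
35. n20.lim = "wp"  [terminal]
36. n21.acc = false  [terminal]
37. n19.key = false  [c.acc == true]
38. n19.live = 20  [E.tag + 5]
39. n11.key = true  [D.wid > 8]
40. n11.live = -1  [D.mk - 31]
41. n2.hot = true  [a.pre > 2]
42. n1.hot = -1  [-1]
43. n0.hot = true  [S.key == 15]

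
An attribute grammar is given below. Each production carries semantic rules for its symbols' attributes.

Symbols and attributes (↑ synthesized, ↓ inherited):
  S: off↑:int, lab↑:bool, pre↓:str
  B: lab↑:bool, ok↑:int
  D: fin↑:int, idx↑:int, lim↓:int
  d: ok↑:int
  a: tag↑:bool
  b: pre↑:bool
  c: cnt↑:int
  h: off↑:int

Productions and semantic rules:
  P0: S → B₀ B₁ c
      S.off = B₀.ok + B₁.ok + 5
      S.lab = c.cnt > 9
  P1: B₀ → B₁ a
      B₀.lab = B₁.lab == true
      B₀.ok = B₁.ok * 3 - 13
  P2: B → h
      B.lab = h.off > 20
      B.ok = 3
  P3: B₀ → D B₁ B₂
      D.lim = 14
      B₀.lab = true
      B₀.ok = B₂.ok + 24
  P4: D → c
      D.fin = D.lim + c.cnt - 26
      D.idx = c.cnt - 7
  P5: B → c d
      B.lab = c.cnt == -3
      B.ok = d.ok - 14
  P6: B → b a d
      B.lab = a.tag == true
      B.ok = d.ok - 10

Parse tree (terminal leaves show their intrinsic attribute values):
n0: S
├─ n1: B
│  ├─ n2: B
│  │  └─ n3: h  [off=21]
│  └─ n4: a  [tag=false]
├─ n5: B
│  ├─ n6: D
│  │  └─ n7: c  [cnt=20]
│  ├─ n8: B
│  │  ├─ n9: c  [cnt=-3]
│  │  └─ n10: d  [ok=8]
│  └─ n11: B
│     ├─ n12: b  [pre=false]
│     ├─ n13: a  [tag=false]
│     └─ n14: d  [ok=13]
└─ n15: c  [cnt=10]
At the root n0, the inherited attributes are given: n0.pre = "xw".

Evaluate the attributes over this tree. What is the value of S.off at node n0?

28

1. n0.pre = "xw"  [given at root]
2. n3.off = 21  [terminal]
3. n2.lab = true  [h.off > 20]
4. n2.ok = 3  [3]
5. n4.tag = false  [terminal]
6. n1.lab = true  [B₁.lab == true]
7. n1.ok = -4  [B₁.ok * 3 - 13]
8. n6.lim = 14  [14]
9. n7.cnt = 20  [terminal]
10. n6.fin = 8  [D.lim + c.cnt - 26]
11. n6.idx = 13  [c.cnt - 7]
12. n9.cnt = -3  [terminal]
13. n10.ok = 8  [terminal]
14. n8.lab = true  [c.cnt == -3]
15. n8.ok = -6  [d.ok - 14]
16. n12.pre = false  [terminal]
17. n13.tag = false  [terminal]
18. n14.ok = 13  [terminal]
19. n11.lab = false  [a.tag == true]
20. n11.ok = 3  [d.ok - 10]
21. n5.lab = true  [true]
22. n5.ok = 27  [B₂.ok + 24]
23. n15.cnt = 10  [terminal]
24. n0.off = 28  [B₀.ok + B₁.ok + 5]
25. n0.lab = true  [c.cnt > 9]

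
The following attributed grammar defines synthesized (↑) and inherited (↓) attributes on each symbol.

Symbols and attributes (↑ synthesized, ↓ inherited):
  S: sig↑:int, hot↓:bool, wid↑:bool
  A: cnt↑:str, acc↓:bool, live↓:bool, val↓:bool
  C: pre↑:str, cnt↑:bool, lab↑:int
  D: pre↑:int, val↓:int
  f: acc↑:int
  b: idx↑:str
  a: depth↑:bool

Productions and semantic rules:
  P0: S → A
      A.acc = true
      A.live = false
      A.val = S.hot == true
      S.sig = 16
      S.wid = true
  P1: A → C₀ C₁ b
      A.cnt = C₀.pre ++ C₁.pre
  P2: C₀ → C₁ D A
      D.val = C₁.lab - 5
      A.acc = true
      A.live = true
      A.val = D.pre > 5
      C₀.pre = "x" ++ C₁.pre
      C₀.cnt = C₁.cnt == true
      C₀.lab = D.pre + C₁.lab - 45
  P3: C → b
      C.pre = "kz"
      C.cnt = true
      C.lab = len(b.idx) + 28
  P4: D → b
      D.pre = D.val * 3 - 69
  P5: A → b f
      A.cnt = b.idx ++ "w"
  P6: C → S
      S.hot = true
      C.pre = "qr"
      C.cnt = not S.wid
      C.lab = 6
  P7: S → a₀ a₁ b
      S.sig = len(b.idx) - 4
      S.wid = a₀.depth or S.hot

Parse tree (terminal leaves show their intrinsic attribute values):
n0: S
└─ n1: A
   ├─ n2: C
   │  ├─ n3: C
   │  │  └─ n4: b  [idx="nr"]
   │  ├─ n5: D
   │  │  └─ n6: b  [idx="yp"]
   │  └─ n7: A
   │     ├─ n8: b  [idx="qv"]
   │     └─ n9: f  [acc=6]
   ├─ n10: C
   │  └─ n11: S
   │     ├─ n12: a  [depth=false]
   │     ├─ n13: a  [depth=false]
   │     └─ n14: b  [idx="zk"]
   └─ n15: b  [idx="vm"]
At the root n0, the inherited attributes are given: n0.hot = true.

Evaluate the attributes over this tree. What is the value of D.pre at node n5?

1. n0.hot = true  [given at root]
2. n1.acc = true  [true]
3. n1.live = false  [false]
4. n1.val = true  [S.hot == true]
5. n4.idx = "nr"  [terminal]
6. n3.pre = "kz"  ["kz"]
7. n3.cnt = true  [true]
8. n3.lab = 30  [len(b.idx) + 28]
9. n5.val = 25  [C₁.lab - 5]
10. n6.idx = "yp"  [terminal]
11. n5.pre = 6  [D.val * 3 - 69]
12. n7.acc = true  [true]
13. n7.live = true  [true]
14. n7.val = true  [D.pre > 5]
15. n8.idx = "qv"  [terminal]
16. n9.acc = 6  [terminal]
17. n7.cnt = "qvw"  [b.idx ++ "w"]
18. n2.pre = "xkz"  ["x" ++ C₁.pre]
19. n2.cnt = true  [C₁.cnt == true]
20. n2.lab = -9  [D.pre + C₁.lab - 45]
21. n11.hot = true  [true]
22. n12.depth = false  [terminal]
23. n13.depth = false  [terminal]
24. n14.idx = "zk"  [terminal]
25. n11.sig = -2  [len(b.idx) - 4]
26. n11.wid = true  [a₀.depth or S.hot]
27. n10.pre = "qr"  ["qr"]
28. n10.cnt = false  [not S.wid]
29. n10.lab = 6  [6]
30. n15.idx = "vm"  [terminal]
31. n1.cnt = "xkzqr"  [C₀.pre ++ C₁.pre]
32. n0.sig = 16  [16]
33. n0.wid = true  [true]

6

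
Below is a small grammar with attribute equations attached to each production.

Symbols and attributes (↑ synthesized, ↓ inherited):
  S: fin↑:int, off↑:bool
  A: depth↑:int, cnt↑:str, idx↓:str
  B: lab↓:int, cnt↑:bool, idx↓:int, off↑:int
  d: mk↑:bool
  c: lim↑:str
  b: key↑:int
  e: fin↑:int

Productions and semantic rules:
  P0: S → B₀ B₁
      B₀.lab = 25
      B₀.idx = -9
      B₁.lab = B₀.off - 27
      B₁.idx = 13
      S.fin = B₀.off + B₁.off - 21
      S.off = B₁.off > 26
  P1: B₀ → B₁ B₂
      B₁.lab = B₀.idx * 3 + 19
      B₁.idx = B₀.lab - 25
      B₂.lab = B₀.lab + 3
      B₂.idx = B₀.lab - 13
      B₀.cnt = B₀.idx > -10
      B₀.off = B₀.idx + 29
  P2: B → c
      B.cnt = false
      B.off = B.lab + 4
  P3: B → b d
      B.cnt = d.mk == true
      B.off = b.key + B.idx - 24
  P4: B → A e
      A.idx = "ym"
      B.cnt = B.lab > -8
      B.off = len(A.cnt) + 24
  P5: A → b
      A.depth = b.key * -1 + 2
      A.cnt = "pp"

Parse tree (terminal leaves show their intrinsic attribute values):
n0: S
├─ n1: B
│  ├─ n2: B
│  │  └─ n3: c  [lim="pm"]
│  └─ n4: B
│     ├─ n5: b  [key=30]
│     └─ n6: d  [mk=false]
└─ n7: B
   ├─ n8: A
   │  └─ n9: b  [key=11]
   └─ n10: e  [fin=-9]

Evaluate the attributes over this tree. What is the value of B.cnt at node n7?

1. n1.lab = 25  [25]
2. n1.idx = -9  [-9]
3. n2.lab = -8  [B₀.idx * 3 + 19]
4. n2.idx = 0  [B₀.lab - 25]
5. n3.lim = "pm"  [terminal]
6. n2.cnt = false  [false]
7. n2.off = -4  [B.lab + 4]
8. n4.lab = 28  [B₀.lab + 3]
9. n4.idx = 12  [B₀.lab - 13]
10. n5.key = 30  [terminal]
11. n6.mk = false  [terminal]
12. n4.cnt = false  [d.mk == true]
13. n4.off = 18  [b.key + B.idx - 24]
14. n1.cnt = true  [B₀.idx > -10]
15. n1.off = 20  [B₀.idx + 29]
16. n7.lab = -7  [B₀.off - 27]
17. n7.idx = 13  [13]
18. n8.idx = "ym"  ["ym"]
19. n9.key = 11  [terminal]
20. n8.depth = -9  [b.key * -1 + 2]
21. n8.cnt = "pp"  ["pp"]
22. n10.fin = -9  [terminal]
23. n7.cnt = true  [B.lab > -8]
24. n7.off = 26  [len(A.cnt) + 24]
25. n0.fin = 25  [B₀.off + B₁.off - 21]
26. n0.off = false  [B₁.off > 26]

true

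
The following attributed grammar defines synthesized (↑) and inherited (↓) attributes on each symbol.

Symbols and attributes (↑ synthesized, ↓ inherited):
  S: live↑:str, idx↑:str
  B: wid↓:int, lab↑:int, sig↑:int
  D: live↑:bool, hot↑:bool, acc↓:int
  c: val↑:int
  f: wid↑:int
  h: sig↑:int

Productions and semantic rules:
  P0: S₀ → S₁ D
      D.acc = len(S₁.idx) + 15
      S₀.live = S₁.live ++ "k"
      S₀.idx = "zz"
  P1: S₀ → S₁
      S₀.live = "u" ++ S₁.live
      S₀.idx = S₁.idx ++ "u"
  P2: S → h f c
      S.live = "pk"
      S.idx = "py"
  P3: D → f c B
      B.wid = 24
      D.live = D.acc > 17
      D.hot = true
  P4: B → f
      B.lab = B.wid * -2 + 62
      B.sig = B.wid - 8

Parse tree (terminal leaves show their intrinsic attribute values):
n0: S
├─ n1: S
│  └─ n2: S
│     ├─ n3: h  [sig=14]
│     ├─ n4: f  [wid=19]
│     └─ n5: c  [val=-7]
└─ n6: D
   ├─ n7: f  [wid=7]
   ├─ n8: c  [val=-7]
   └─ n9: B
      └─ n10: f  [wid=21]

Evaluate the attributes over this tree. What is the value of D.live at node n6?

true

1. n3.sig = 14  [terminal]
2. n4.wid = 19  [terminal]
3. n5.val = -7  [terminal]
4. n2.live = "pk"  ["pk"]
5. n2.idx = "py"  ["py"]
6. n1.live = "upk"  ["u" ++ S₁.live]
7. n1.idx = "pyu"  [S₁.idx ++ "u"]
8. n6.acc = 18  [len(S₁.idx) + 15]
9. n7.wid = 7  [terminal]
10. n8.val = -7  [terminal]
11. n9.wid = 24  [24]
12. n10.wid = 21  [terminal]
13. n9.lab = 14  [B.wid * -2 + 62]
14. n9.sig = 16  [B.wid - 8]
15. n6.live = true  [D.acc > 17]
16. n6.hot = true  [true]
17. n0.live = "upkk"  [S₁.live ++ "k"]
18. n0.idx = "zz"  ["zz"]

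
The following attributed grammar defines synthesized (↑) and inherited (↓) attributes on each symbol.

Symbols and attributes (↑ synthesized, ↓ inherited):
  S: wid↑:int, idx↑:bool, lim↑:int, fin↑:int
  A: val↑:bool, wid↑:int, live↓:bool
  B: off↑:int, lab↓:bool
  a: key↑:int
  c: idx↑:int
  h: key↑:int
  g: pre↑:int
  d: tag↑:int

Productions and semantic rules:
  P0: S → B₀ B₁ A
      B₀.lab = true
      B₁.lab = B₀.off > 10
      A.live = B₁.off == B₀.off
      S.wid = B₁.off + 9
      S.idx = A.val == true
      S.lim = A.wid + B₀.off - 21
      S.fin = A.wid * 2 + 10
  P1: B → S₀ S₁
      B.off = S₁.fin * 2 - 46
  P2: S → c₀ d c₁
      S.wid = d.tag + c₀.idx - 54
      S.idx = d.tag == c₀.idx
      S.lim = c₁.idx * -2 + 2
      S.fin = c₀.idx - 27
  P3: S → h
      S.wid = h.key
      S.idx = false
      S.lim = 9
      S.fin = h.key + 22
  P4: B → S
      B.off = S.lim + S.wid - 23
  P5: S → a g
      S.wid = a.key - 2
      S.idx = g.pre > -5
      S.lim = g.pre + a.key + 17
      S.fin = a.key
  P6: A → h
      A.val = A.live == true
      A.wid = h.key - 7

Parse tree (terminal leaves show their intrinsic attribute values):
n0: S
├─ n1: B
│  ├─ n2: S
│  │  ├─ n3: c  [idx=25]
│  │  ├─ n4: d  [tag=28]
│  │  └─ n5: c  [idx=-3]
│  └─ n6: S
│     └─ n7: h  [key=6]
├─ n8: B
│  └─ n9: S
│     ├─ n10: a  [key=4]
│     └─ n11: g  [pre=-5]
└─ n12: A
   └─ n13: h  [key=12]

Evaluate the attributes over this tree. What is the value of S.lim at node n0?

1. n1.lab = true  [true]
2. n3.idx = 25  [terminal]
3. n4.tag = 28  [terminal]
4. n5.idx = -3  [terminal]
5. n2.wid = -1  [d.tag + c₀.idx - 54]
6. n2.idx = false  [d.tag == c₀.idx]
7. n2.lim = 8  [c₁.idx * -2 + 2]
8. n2.fin = -2  [c₀.idx - 27]
9. n7.key = 6  [terminal]
10. n6.wid = 6  [h.key]
11. n6.idx = false  [false]
12. n6.lim = 9  [9]
13. n6.fin = 28  [h.key + 22]
14. n1.off = 10  [S₁.fin * 2 - 46]
15. n8.lab = false  [B₀.off > 10]
16. n10.key = 4  [terminal]
17. n11.pre = -5  [terminal]
18. n9.wid = 2  [a.key - 2]
19. n9.idx = false  [g.pre > -5]
20. n9.lim = 16  [g.pre + a.key + 17]
21. n9.fin = 4  [a.key]
22. n8.off = -5  [S.lim + S.wid - 23]
23. n12.live = false  [B₁.off == B₀.off]
24. n13.key = 12  [terminal]
25. n12.val = false  [A.live == true]
26. n12.wid = 5  [h.key - 7]
27. n0.wid = 4  [B₁.off + 9]
28. n0.idx = false  [A.val == true]
29. n0.lim = -6  [A.wid + B₀.off - 21]
30. n0.fin = 20  [A.wid * 2 + 10]

-6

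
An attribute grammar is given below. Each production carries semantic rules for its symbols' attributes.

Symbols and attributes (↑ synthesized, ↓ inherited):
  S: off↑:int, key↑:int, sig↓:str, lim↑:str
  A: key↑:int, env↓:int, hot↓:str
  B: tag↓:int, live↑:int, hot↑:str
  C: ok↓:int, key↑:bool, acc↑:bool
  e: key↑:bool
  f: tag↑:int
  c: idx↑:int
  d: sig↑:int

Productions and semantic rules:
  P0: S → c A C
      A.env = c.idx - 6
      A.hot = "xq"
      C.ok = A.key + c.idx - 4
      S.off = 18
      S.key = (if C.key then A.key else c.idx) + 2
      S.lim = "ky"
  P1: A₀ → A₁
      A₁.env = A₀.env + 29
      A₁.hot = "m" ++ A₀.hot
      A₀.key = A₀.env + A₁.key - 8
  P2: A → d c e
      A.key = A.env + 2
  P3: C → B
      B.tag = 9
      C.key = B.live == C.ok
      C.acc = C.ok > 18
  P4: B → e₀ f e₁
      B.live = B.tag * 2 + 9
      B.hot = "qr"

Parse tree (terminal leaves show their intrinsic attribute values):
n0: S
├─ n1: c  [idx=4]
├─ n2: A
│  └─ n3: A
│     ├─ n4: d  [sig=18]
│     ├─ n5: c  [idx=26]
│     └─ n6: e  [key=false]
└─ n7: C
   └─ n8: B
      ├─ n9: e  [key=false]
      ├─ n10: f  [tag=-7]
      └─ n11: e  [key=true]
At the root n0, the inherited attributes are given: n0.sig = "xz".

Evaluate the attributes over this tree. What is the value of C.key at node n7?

false

1. n0.sig = "xz"  [given at root]
2. n1.idx = 4  [terminal]
3. n2.env = -2  [c.idx - 6]
4. n2.hot = "xq"  ["xq"]
5. n3.env = 27  [A₀.env + 29]
6. n3.hot = "mxq"  ["m" ++ A₀.hot]
7. n4.sig = 18  [terminal]
8. n5.idx = 26  [terminal]
9. n6.key = false  [terminal]
10. n3.key = 29  [A.env + 2]
11. n2.key = 19  [A₀.env + A₁.key - 8]
12. n7.ok = 19  [A.key + c.idx - 4]
13. n8.tag = 9  [9]
14. n9.key = false  [terminal]
15. n10.tag = -7  [terminal]
16. n11.key = true  [terminal]
17. n8.live = 27  [B.tag * 2 + 9]
18. n8.hot = "qr"  ["qr"]
19. n7.key = false  [B.live == C.ok]
20. n7.acc = true  [C.ok > 18]
21. n0.off = 18  [18]
22. n0.key = 6  [(if C.key then A.key else c.idx) + 2]
23. n0.lim = "ky"  ["ky"]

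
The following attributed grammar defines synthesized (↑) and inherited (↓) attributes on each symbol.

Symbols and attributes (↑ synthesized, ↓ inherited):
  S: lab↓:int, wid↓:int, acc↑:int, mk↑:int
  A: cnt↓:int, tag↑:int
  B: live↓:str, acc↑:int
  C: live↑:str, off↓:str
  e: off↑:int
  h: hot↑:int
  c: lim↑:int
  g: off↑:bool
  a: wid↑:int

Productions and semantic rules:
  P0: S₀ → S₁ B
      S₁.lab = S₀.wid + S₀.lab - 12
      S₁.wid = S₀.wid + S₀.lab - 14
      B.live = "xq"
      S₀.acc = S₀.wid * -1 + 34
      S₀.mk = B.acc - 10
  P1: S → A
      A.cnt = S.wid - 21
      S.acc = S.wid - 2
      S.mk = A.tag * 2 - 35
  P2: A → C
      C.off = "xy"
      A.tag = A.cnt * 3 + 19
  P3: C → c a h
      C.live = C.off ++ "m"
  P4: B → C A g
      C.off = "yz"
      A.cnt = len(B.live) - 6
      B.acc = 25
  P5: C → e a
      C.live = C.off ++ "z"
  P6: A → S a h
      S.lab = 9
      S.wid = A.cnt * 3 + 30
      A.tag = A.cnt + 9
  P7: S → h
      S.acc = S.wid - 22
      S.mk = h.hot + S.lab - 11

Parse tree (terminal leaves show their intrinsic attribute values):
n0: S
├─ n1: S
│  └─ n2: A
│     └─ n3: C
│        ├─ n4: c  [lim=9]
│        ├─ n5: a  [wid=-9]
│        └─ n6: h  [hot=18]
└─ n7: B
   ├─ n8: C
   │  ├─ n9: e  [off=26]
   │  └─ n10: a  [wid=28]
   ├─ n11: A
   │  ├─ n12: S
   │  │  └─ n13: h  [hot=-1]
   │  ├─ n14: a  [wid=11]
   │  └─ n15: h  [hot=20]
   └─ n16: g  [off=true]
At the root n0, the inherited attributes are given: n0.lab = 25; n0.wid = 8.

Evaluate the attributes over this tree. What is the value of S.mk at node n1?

-9

1. n0.lab = 25  [given at root]
2. n0.wid = 8  [given at root]
3. n1.lab = 21  [S₀.wid + S₀.lab - 12]
4. n1.wid = 19  [S₀.wid + S₀.lab - 14]
5. n2.cnt = -2  [S.wid - 21]
6. n3.off = "xy"  ["xy"]
7. n4.lim = 9  [terminal]
8. n5.wid = -9  [terminal]
9. n6.hot = 18  [terminal]
10. n3.live = "xym"  [C.off ++ "m"]
11. n2.tag = 13  [A.cnt * 3 + 19]
12. n1.acc = 17  [S.wid - 2]
13. n1.mk = -9  [A.tag * 2 - 35]
14. n7.live = "xq"  ["xq"]
15. n8.off = "yz"  ["yz"]
16. n9.off = 26  [terminal]
17. n10.wid = 28  [terminal]
18. n8.live = "yzz"  [C.off ++ "z"]
19. n11.cnt = -4  [len(B.live) - 6]
20. n12.lab = 9  [9]
21. n12.wid = 18  [A.cnt * 3 + 30]
22. n13.hot = -1  [terminal]
23. n12.acc = -4  [S.wid - 22]
24. n12.mk = -3  [h.hot + S.lab - 11]
25. n14.wid = 11  [terminal]
26. n15.hot = 20  [terminal]
27. n11.tag = 5  [A.cnt + 9]
28. n16.off = true  [terminal]
29. n7.acc = 25  [25]
30. n0.acc = 26  [S₀.wid * -1 + 34]
31. n0.mk = 15  [B.acc - 10]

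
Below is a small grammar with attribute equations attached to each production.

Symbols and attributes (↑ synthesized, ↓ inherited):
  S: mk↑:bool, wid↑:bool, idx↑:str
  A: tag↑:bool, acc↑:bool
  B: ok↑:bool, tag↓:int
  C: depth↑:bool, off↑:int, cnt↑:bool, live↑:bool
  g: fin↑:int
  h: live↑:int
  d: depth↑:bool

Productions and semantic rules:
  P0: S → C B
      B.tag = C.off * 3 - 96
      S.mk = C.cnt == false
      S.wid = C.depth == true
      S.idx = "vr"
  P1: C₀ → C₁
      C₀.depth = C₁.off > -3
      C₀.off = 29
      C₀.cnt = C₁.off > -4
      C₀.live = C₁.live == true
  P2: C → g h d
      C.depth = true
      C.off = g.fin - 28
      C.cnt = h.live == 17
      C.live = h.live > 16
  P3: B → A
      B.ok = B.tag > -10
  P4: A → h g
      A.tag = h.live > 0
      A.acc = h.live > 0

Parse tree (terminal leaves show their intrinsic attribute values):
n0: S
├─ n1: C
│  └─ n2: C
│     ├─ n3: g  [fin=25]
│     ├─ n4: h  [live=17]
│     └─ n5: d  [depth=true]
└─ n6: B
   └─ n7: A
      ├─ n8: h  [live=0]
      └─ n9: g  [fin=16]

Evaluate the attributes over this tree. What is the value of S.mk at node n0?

1. n3.fin = 25  [terminal]
2. n4.live = 17  [terminal]
3. n5.depth = true  [terminal]
4. n2.depth = true  [true]
5. n2.off = -3  [g.fin - 28]
6. n2.cnt = true  [h.live == 17]
7. n2.live = true  [h.live > 16]
8. n1.depth = false  [C₁.off > -3]
9. n1.off = 29  [29]
10. n1.cnt = true  [C₁.off > -4]
11. n1.live = true  [C₁.live == true]
12. n6.tag = -9  [C.off * 3 - 96]
13. n8.live = 0  [terminal]
14. n9.fin = 16  [terminal]
15. n7.tag = false  [h.live > 0]
16. n7.acc = false  [h.live > 0]
17. n6.ok = true  [B.tag > -10]
18. n0.mk = false  [C.cnt == false]
19. n0.wid = false  [C.depth == true]
20. n0.idx = "vr"  ["vr"]

false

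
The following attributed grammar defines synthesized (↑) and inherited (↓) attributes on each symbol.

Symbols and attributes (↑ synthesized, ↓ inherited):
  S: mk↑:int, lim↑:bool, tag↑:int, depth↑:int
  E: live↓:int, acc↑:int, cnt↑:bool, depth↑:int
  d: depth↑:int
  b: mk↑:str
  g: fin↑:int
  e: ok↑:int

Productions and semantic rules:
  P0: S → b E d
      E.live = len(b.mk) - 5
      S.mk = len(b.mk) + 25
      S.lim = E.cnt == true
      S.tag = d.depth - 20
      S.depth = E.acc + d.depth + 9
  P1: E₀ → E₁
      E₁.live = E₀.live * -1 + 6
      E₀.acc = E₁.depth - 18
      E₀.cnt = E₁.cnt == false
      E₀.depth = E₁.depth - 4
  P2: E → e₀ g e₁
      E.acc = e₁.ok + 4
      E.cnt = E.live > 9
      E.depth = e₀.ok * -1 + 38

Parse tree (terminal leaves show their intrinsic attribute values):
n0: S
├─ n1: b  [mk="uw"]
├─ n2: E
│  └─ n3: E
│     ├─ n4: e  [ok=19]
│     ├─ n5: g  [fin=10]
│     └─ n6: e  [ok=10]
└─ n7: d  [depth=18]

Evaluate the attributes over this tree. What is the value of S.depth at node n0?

1. n1.mk = "uw"  [terminal]
2. n2.live = -3  [len(b.mk) - 5]
3. n3.live = 9  [E₀.live * -1 + 6]
4. n4.ok = 19  [terminal]
5. n5.fin = 10  [terminal]
6. n6.ok = 10  [terminal]
7. n3.acc = 14  [e₁.ok + 4]
8. n3.cnt = false  [E.live > 9]
9. n3.depth = 19  [e₀.ok * -1 + 38]
10. n2.acc = 1  [E₁.depth - 18]
11. n2.cnt = true  [E₁.cnt == false]
12. n2.depth = 15  [E₁.depth - 4]
13. n7.depth = 18  [terminal]
14. n0.mk = 27  [len(b.mk) + 25]
15. n0.lim = true  [E.cnt == true]
16. n0.tag = -2  [d.depth - 20]
17. n0.depth = 28  [E.acc + d.depth + 9]

28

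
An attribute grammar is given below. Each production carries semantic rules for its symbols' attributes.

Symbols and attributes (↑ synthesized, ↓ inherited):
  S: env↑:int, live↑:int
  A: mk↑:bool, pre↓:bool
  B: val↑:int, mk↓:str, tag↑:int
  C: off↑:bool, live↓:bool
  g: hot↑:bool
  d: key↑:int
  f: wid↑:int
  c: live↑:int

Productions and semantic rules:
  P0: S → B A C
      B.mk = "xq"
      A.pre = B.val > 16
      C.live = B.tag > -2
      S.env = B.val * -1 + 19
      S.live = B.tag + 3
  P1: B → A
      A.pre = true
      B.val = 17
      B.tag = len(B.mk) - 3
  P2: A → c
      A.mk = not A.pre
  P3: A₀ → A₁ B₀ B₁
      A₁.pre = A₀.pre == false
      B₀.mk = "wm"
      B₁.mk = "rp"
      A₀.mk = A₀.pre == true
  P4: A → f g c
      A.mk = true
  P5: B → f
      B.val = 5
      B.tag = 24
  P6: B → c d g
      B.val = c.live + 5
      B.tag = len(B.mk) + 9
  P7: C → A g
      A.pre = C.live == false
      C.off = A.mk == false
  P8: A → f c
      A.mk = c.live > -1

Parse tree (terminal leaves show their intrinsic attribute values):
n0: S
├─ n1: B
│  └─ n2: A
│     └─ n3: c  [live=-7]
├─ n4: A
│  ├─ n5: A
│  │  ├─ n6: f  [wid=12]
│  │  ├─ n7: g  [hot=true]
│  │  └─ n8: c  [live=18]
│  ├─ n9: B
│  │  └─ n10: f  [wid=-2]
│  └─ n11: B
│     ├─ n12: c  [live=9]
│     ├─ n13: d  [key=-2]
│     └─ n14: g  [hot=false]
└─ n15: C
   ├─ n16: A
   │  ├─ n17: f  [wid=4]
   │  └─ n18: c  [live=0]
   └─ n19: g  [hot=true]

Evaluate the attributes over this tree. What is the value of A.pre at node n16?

false

1. n1.mk = "xq"  ["xq"]
2. n2.pre = true  [true]
3. n3.live = -7  [terminal]
4. n2.mk = false  [not A.pre]
5. n1.val = 17  [17]
6. n1.tag = -1  [len(B.mk) - 3]
7. n4.pre = true  [B.val > 16]
8. n5.pre = false  [A₀.pre == false]
9. n6.wid = 12  [terminal]
10. n7.hot = true  [terminal]
11. n8.live = 18  [terminal]
12. n5.mk = true  [true]
13. n9.mk = "wm"  ["wm"]
14. n10.wid = -2  [terminal]
15. n9.val = 5  [5]
16. n9.tag = 24  [24]
17. n11.mk = "rp"  ["rp"]
18. n12.live = 9  [terminal]
19. n13.key = -2  [terminal]
20. n14.hot = false  [terminal]
21. n11.val = 14  [c.live + 5]
22. n11.tag = 11  [len(B.mk) + 9]
23. n4.mk = true  [A₀.pre == true]
24. n15.live = true  [B.tag > -2]
25. n16.pre = false  [C.live == false]
26. n17.wid = 4  [terminal]
27. n18.live = 0  [terminal]
28. n16.mk = true  [c.live > -1]
29. n19.hot = true  [terminal]
30. n15.off = false  [A.mk == false]
31. n0.env = 2  [B.val * -1 + 19]
32. n0.live = 2  [B.tag + 3]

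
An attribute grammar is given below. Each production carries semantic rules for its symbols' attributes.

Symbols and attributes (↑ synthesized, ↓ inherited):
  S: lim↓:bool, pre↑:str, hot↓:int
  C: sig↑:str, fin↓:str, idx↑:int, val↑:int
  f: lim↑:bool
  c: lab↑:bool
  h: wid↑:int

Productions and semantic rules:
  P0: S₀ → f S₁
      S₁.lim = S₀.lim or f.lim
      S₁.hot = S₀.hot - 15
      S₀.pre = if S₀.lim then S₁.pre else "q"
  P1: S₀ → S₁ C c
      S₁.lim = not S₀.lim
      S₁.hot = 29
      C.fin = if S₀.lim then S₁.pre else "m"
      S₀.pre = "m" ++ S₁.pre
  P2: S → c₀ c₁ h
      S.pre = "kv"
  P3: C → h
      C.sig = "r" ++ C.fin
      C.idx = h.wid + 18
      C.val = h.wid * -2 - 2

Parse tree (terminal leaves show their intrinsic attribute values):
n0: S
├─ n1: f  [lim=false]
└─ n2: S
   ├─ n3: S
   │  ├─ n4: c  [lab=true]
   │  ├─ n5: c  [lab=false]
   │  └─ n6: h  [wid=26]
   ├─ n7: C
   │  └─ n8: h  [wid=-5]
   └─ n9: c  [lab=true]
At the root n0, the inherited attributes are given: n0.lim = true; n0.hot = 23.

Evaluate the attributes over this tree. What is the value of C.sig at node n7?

"rkv"

1. n0.lim = true  [given at root]
2. n0.hot = 23  [given at root]
3. n1.lim = false  [terminal]
4. n2.lim = true  [S₀.lim or f.lim]
5. n2.hot = 8  [S₀.hot - 15]
6. n3.lim = false  [not S₀.lim]
7. n3.hot = 29  [29]
8. n4.lab = true  [terminal]
9. n5.lab = false  [terminal]
10. n6.wid = 26  [terminal]
11. n3.pre = "kv"  ["kv"]
12. n7.fin = "kv"  [if S₀.lim then S₁.pre else "m"]
13. n8.wid = -5  [terminal]
14. n7.sig = "rkv"  ["r" ++ C.fin]
15. n7.idx = 13  [h.wid + 18]
16. n7.val = 8  [h.wid * -2 - 2]
17. n9.lab = true  [terminal]
18. n2.pre = "mkv"  ["m" ++ S₁.pre]
19. n0.pre = "mkv"  [if S₀.lim then S₁.pre else "q"]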